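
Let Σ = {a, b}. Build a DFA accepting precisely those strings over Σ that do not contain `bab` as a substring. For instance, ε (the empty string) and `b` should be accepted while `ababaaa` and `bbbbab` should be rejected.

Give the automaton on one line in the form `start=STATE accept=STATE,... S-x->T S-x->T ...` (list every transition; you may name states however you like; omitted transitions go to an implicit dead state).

start=q0 accept=q0,q1,q2 q0-a->q0 q0-b->q1 q1-a->q2 q1-b->q1 q2-a->q0 q2-b->q3 q3-a->q3 q3-b->q3

This is the complement of 'contains `bab`'. Use the same substring-matching states — q0 through q3 holding how much of `bab` has just been matched — but flip the accepting set: everything except the trap q3 accepts.
        a   b  
>* q0   q0  q1 
 * q1   q2  q1 
 * q2   q0  q3 
   q3   q3  q3 
(> = start, * = accepting)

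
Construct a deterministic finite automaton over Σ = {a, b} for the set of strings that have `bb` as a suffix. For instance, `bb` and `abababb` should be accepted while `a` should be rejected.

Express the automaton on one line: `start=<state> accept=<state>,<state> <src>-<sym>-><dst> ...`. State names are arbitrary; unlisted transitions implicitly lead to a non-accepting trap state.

Remember how much of `bb` the current input suffix matches. State s0 means no match yet; s1 means the last symbol is `b`; s2 means the last 2 symbols are `bb`. Only s2 accepts. On a mismatch, fall back to the longest proper suffix that is still a prefix of `bb`.
A 3-state machine:
        a   b  
>  s0   s0  s1 
   s1   s0  s2 
 * s2   s0  s2 
(> = start, * = accepting)

start=s0 accept=s2 s0-a->s0 s0-b->s1 s1-a->s0 s1-b->s2 s2-a->s0 s2-b->s2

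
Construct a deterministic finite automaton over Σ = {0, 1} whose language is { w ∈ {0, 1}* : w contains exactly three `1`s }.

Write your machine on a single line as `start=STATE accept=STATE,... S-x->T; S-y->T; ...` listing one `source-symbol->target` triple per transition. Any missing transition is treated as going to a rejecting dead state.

Count `1`s, saturating at 4: states q0 through q3 mean 0 through 3 `1`s seen; q4 means more than 3. Each `1` increments (capped at q4); other symbols loop. Accept from {q3}.
With 5 states:
        0   1  
>  q0   q0  q1 
   q1   q1  q2 
   q2   q2  q3 
 * q3   q3  q4 
   q4   q4  q4 
(> = start, * = accepting)

start=q0; accept=q3; q0-0->q0; q0-1->q1; q1-0->q1; q1-1->q2; q2-0->q2; q2-1->q3; q3-0->q3; q3-1->q4; q4-0->q4; q4-1->q4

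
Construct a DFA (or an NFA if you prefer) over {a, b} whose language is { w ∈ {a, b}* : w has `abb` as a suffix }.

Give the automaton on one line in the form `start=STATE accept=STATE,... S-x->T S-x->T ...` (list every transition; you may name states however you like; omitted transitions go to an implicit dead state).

Let each state record the length of the longest suffix of the input read so far that is also a prefix of `abb`. q1 means the last symbol is `a`; q2 means the last 2 symbols are `ab`; q3 means the last 3 symbols are `abb`. Accept only at q3, where the string currently ends in `abb`.
A 4-state machine:
        a   b  
>  q0   q1  q0 
   q1   q1  q2 
   q2   q1  q3 
 * q3   q1  q0 
(> = start, * = accepting)

start=q0 accept=q3 q0-a->q1 q0-b->q0 q1-a->q1 q1-b->q2 q2-a->q1 q2-b->q3 q3-a->q1 q3-b->q0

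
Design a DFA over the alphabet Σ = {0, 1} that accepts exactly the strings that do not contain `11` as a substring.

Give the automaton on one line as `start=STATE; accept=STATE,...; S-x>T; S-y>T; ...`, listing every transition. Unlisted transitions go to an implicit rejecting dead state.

This is the complement of 'contains `11`'. Use the same substring-matching states — s0 through s2 holding how much of `11` has just been matched — but flip the accepting set: everything except the trap s2 accepts.
A 3-state machine:
        0   1  
>* s0   s0  s1 
 * s1   s0  s2 
   s2   s2  s2 
(> = start, * = accepting)

start=s0; accept=s0,s1; s0-0>s0; s0-1>s1; s1-0>s0; s1-1>s2; s2-0>s2; s2-1>s2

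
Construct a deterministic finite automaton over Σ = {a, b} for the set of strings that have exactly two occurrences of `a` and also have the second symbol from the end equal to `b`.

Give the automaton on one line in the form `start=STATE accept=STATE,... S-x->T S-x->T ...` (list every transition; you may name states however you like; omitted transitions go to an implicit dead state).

Handle the two conditions separately and then intersect. The first has 4 states tracking the count of `a`s, saturating at 3; the second has 7 states tracking the last 2 symbols read. A product state is a pair (one from each), accepting exactly when both do.
          a    b  
>  s0     s1   s2 
   s1     s3   s4 
   s2     s5   s6 
   s3     s7   s8 
   s4     s9  s10 
   s5     s3   s4 
   s6     s5   s6 
   s7     s7  s11 
   s8    s12  s13 
 * s9     s7   s8 
   s10    s9  s10 
   s11   s12  s14 
   s12    s7  s11 
 * s13   s12  s13 
   s14   s12  s14 
(> = start, * = accepting)

start=s0 accept=s9,s13 s0-a->s1 s0-b->s2 s1-a->s3 s1-b->s4 s2-a->s5 s2-b->s6 s3-a->s7 s3-b->s8 s4-a->s9 s4-b->s10 s5-a->s3 s5-b->s4 s6-a->s5 s6-b->s6 s7-a->s7 s7-b->s11 s8-a->s12 s8-b->s13 s9-a->s7 s9-b->s8 s10-a->s9 s10-b->s10 s11-a->s12 s11-b->s14 s12-a->s7 s12-b->s11 s13-a->s12 s13-b->s13 s14-a->s12 s14-b->s14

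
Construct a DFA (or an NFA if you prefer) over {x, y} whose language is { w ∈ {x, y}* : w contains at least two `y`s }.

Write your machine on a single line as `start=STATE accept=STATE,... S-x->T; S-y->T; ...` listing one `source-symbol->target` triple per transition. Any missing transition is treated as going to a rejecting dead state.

start=q0; accept=q2,q3; q0-x->q0; q0-y->q1; q1-x->q1; q1-y->q2; q2-x->q2; q2-y->q3; q3-x->q3; q3-y->q3

Count `y`s, saturating at 3: states q0 through q2 mean 0 through 2 `y`s seen; q3 means more than 2. Each `y` increments (capped at q3); other symbols loop. Accept from {q2, q3}.
        x   y  
>  q0   q0  q1 
   q1   q1  q2 
 * q2   q2  q3 
 * q3   q3  q3 
(> = start, * = accepting)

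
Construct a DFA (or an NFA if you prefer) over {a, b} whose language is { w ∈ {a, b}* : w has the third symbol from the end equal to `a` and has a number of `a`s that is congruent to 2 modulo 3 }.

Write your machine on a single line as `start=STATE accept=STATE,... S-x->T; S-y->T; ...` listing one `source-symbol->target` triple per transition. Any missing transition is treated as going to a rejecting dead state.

start=S0; accept=S5,S6,S9,S12; S0-a->S1; S0-b->S0; S1-a->S2; S1-b->S3; S2-a->S4; S2-b->S5; S3-a->S6; S3-b->S7; S4-a->S8; S4-b->S0; S5-a->S4; S5-b->S9; S6-a->S4; S6-b->S10; S7-a->S11; S7-b->S7; S8-a->S12; S8-b->S3; S9-a->S4; S9-b->S13; S10-a->S4; S10-b->S9; S11-a->S4; S11-b->S10; S12-a->S4; S12-b->S5; S13-a->S4; S13-b->S13

Handle the two conditions separately and then intersect. The first has 15 states tracking the last 3 symbols read; the second has 3 states tracking the count of `a`s modulo 3. A product state is a pair (one from each), accepting exactly when both do. Minimizing collapses redundant product states.
A 14-state machine:
          a    b  
>  S0     S1   S0 
   S1     S2   S3 
   S2     S4   S5 
   S3     S6   S7 
   S4     S8   S0 
 * S5     S4   S9 
 * S6     S4  S10 
   S7    S11   S7 
   S8    S12   S3 
 * S9     S4  S13 
   S10    S4   S9 
   S11    S4  S10 
 * S12    S4   S5 
   S13    S4  S13 
(> = start, * = accepting)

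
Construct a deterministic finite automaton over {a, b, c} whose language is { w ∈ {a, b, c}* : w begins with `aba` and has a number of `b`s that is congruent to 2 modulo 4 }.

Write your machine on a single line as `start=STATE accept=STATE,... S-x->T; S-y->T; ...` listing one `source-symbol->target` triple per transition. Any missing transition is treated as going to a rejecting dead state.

start=S0; accept=S5; S0-a->S1; S0-b->S2; S0-c->S2; S1-a->S2; S1-b->S3; S1-c->S2; S2-a->S2; S2-b->S2; S2-c->S2; S3-a->S4; S3-b->S2; S3-c->S2; S4-a->S4; S4-b->S5; S4-c->S4; S5-a->S5; S5-b->S6; S5-c->S5; S6-a->S6; S6-b->S7; S6-c->S6; S7-a->S7; S7-b->S4; S7-c->S7

Handle the two conditions separately and then intersect. The first has 5 states tracking whether the input so far still matches the prefix `aba`; the second has 4 states tracking the count of `b`s modulo 4. A product state is a pair (one from each), accepting exactly when both do. Minimizing collapses redundant product states.
8 states suffice.
        a   b   c  
>  S0   S1  S2  S2 
   S1   S2  S3  S2 
   S2   S2  S2  S2 
   S3   S4  S2  S2 
   S4   S4  S5  S4 
 * S5   S5  S6  S5 
   S6   S6  S7  S6 
   S7   S7  S4  S7 
(> = start, * = accepting)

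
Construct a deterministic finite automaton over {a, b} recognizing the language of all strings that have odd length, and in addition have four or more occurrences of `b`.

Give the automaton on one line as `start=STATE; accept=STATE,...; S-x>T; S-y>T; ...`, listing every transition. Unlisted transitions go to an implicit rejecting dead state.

Run two small machines in parallel and take their product. One (2 states) tracks the input length modulo 2; the other (6 states) tracks the count of `b`s, saturating at 5. Each combined state is a pair, one component from each; accept when both components accept. After merging equivalent states the machine shrinks.
10 states suffice.
        a   b  
>  S0   S1  S2 
   S1   S0  S3 
   S2   S3  S4 
   S3   S2  S5 
   S4   S5  S6 
   S5   S4  S7 
   S6   S7  S8 
   S7   S6  S9 
   S8   S9  S9 
 * S9   S8  S8 
(> = start, * = accepting)

start=S0; accept=S9; S0-a>S1; S0-b>S2; S1-a>S0; S1-b>S3; S2-a>S3; S2-b>S4; S3-a>S2; S3-b>S5; S4-a>S5; S4-b>S6; S5-a>S4; S5-b>S7; S6-a>S7; S6-b>S8; S7-a>S6; S7-b>S9; S8-a>S9; S8-b>S9; S9-a>S8; S9-b>S8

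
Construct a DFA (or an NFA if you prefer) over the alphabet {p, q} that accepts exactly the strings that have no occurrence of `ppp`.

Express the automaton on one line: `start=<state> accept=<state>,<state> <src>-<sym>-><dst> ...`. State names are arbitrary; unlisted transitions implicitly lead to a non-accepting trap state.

start=s0 accept=s0,s1,s2 s0-p->s1 s0-q->s0 s1-p->s2 s1-q->s0 s2-p->s3 s2-q->s0 s3-p->s3 s3-q->s3

This is the complement of 'contains `ppp`'. Use the same substring-matching states — s0 through s3 holding how much of `ppp` has just been matched — but flip the accepting set: everything except the trap s3 accepts.
A 4-state machine:
        p   q  
>* s0   s1  s0 
 * s1   s2  s0 
 * s2   s3  s0 
   s3   s3  s3 
(> = start, * = accepting)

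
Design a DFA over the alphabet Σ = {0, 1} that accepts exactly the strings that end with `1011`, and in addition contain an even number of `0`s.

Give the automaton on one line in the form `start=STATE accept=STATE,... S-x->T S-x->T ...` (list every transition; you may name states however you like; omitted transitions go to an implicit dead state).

Handle the two conditions separately and then intersect. The first has 5 states tracking how much of the suffix `1011` has currently been matched; the second has 2 states tracking the count of `0`s modulo 2. A product state is a pair (one from each), accepting exactly when both do. Minimizing collapses redundant product states.
6 states suffice.
        0   1  
>  q0   q1  q0 
   q1   q0  q2 
   q2   q3  q2 
   q3   q1  q4 
   q4   q1  q5 
 * q5   q1  q0 
(> = start, * = accepting)

start=q0 accept=q5 q0-0->q1 q0-1->q0 q1-0->q0 q1-1->q2 q2-0->q3 q2-1->q2 q3-0->q1 q3-1->q4 q4-0->q1 q4-1->q5 q5-0->q1 q5-1->q0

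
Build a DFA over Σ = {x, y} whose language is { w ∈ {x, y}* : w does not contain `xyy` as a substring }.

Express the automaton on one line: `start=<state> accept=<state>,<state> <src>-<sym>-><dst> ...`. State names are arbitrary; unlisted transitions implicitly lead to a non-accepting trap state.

start=q0 accept=q0,q1,q2 q0-x->q1 q0-y->q0 q1-x->q1 q1-y->q2 q2-x->q1 q2-y->q3 q3-x->q3 q3-y->q3

Track partial matches of the forbidden pattern `xyy`. State q3 is a dead state reached once `xyy` has occurred; every other state accepts. q0 means no part of `xyy` is currently matched.
With 4 states:
        x   y  
>* q0   q1  q0 
 * q1   q1  q2 
 * q2   q1  q3 
   q3   q3  q3 
(> = start, * = accepting)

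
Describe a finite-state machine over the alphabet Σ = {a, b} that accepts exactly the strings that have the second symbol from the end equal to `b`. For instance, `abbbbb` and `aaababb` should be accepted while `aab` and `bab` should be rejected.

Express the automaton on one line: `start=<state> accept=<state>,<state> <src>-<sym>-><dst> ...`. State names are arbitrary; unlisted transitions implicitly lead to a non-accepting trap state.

Because acceptance depends on a position counted from the end, the machine has to buffer the most recent 2 symbols. Make each state the string of the last up-to-2 symbols read; on input `x` shift the window left and append `x`. Accept when the buffered window has length 2 and begins with `b`.
A 7-state machine:
        a   b  
>  q0   q1  q2 
   q1   q3  q4 
   q2   q5  q6 
   q3   q3  q4 
   q4   q5  q6 
 * q5   q3  q4 
 * q6   q5  q6 
(> = start, * = accepting)

start=q0 accept=q5,q6 q0-a->q1 q0-b->q2 q1-a->q3 q1-b->q4 q2-a->q5 q2-b->q6 q3-a->q3 q3-b->q4 q4-a->q5 q4-b->q6 q5-a->q3 q5-b->q4 q6-a->q5 q6-b->q6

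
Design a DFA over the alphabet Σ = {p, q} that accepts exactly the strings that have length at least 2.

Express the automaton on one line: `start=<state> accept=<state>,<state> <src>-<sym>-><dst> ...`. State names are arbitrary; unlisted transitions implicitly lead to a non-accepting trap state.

start=A accept=C,D A-p->B A-q->B B-p->C B-q->C C-p->D C-q->D D-p->D D-q->D

Count input length up to 3: every symbol moves from A toward D, which means 'more than 2' and absorbs. Accept from {C, D}.
A 4-state machine:
       p  q 
>  A   B  B 
   B   C  C 
 * C   D  D 
 * D   D  D 
(> = start, * = accepting)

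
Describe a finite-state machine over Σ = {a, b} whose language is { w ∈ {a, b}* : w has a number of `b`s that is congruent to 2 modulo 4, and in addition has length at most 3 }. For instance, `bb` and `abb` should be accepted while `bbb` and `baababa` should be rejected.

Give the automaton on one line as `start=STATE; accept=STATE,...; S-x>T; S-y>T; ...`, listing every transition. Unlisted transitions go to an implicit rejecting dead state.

start=q0; accept=q5,q6; q0-a>q1; q0-b>q2; q1-a>q3; q1-b>q4; q2-a>q4; q2-b>q5; q3-a>q3; q3-b>q3; q4-a>q3; q4-b>q6; q5-a>q6; q5-b>q3; q6-a>q3; q6-b>q3

Run two small machines in parallel and take their product. One (4 states) tracks the count of `b`s modulo 4; the other (5 states) tracks the input length, saturating at 4. Each combined state is a pair, one component from each; accept when both components accept. After merging equivalent states the machine shrinks.
A 7-state machine:
        a   b  
>  q0   q1  q2 
   q1   q3  q4 
   q2   q4  q5 
   q3   q3  q3 
   q4   q3  q6 
 * q5   q6  q3 
 * q6   q3  q3 
(> = start, * = accepting)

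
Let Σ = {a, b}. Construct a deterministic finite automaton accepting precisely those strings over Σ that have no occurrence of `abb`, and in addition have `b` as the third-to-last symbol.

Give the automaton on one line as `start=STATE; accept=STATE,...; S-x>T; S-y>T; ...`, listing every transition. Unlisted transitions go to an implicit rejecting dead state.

Handle the two conditions separately and then intersect. One (4 states) tracks partial matches of the forbidden pattern `abb`; the other (15 states) tracks the last 3 symbols read. Each combined state is a pair, one component from each; accept when both components accept.
With 22 states:
          a    b  
>  q0     q1   q2 
   q1     q3   q4 
   q2     q5   q6 
   q3     q7   q8 
   q4     q9  q10 
   q5    q11  q12 
   q6    q13  q14 
   q7     q7   q8 
   q8     q9  q10 
   q9    q11  q12 
   q10   q15  q16 
 * q11    q7   q8 
 * q12    q9  q10 
 * q13   q11  q12 
 * q14   q13  q14 
   q15   q17  q18 
   q16   q15  q16 
   q17   q19  q20 
   q18   q21  q10 
   q19   q19  q20 
   q20   q21  q10 
   q21   q17  q18 
(> = start, * = accepting)

start=q0; accept=q11,q12,q13,q14; q0-a>q1; q0-b>q2; q1-a>q3; q1-b>q4; q2-a>q5; q2-b>q6; q3-a>q7; q3-b>q8; q4-a>q9; q4-b>q10; q5-a>q11; q5-b>q12; q6-a>q13; q6-b>q14; q7-a>q7; q7-b>q8; q8-a>q9; q8-b>q10; q9-a>q11; q9-b>q12; q10-a>q15; q10-b>q16; q11-a>q7; q11-b>q8; q12-a>q9; q12-b>q10; q13-a>q11; q13-b>q12; q14-a>q13; q14-b>q14; q15-a>q17; q15-b>q18; q16-a>q15; q16-b>q16; q17-a>q19; q17-b>q20; q18-a>q21; q18-b>q10; q19-a>q19; q19-b>q20; q20-a>q21; q20-b>q10; q21-a>q17; q21-b>q18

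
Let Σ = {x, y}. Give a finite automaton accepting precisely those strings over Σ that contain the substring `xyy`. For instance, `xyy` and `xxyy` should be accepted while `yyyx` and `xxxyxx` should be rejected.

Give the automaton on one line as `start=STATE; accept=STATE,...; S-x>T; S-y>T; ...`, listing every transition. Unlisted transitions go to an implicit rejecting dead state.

Track how much of `xyy` has been matched so far: state S0 is no progress, S3 is the absorbing accept state reached once `xyy` has occurred. Intermediate states record partial matches; on a mismatch, fall back to the longest reusable overlap.
4 states suffice.
        x   y  
>  S0   S1  S0 
   S1   S1  S2 
   S2   S1  S3 
 * S3   S3  S3 
(> = start, * = accepting)

start=S0; accept=S3; S0-x>S1; S0-y>S0; S1-x>S1; S1-y>S2; S2-x>S1; S2-y>S3; S3-x>S3; S3-y>S3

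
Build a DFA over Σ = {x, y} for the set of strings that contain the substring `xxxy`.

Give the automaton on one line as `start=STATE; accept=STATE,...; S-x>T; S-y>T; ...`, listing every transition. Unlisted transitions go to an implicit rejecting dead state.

start=S0; accept=S4; S0-x>S1; S0-y>S0; S1-x>S2; S1-y>S0; S2-x>S3; S2-y>S0; S3-x>S3; S3-y>S4; S4-x>S4; S4-y>S4

States S0..S3 record the length of the longest prefix of `xxxy` that matches the current input suffix. Reaching S4 means `xxxy` has been seen, and we stay there forever. Accept from S4.
5 states suffice.
        x   y  
>  S0   S1  S0 
   S1   S2  S0 
   S2   S3  S0 
   S3   S3  S4 
 * S4   S4  S4 
(> = start, * = accepting)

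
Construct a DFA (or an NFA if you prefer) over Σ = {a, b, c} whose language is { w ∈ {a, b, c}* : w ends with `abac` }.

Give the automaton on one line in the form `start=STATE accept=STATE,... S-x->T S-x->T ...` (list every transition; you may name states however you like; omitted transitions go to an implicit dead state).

Let each state record the length of the longest suffix of the input read so far that is also a prefix of `abac`. S1 means the last symbol is `a`; S2 means the last 2 symbols are `ab`; S3 means the last 3 symbols are `aba`; S4 means the last 4 symbols are `abac`. Accept only at S4, where the string currently ends in `abac`.
A 5-state machine:
        a   b   c  
>  S0   S1  S0  S0 
   S1   S1  S2  S0 
   S2   S3  S0  S0 
   S3   S1  S2  S4 
 * S4   S1  S0  S0 
(> = start, * = accepting)

start=S0 accept=S4 S0-a->S1 S0-b->S0 S0-c->S0 S1-a->S1 S1-b->S2 S1-c->S0 S2-a->S3 S2-b->S0 S2-c->S0 S3-a->S1 S3-b->S2 S3-c->S4 S4-a->S1 S4-b->S0 S4-c->S0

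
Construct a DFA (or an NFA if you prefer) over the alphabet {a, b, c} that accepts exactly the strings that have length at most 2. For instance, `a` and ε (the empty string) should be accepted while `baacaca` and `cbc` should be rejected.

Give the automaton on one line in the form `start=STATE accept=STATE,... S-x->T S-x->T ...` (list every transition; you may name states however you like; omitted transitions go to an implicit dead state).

We only need to distinguish lengths 0, 1, …, 2, and '>2'. Chain s0 → s1 → s2 → s3 on every symbol, with s3 looping. Accepting states: {s0, s1, s2}.
A 4-state machine:
        a   b   c  
>* s0   s1  s1  s1 
 * s1   s2  s2  s2 
 * s2   s3  s3  s3 
   s3   s3  s3  s3 
(> = start, * = accepting)

start=s0 accept=s0,s1,s2 s0-a->s1 s0-b->s1 s0-c->s1 s1-a->s2 s1-b->s2 s1-c->s2 s2-a->s3 s2-b->s3 s2-c->s3 s3-a->s3 s3-b->s3 s3-c->s3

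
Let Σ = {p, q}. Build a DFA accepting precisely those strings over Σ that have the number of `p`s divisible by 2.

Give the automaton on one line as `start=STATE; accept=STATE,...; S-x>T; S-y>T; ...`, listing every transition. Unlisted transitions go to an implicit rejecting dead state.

start=A; accept=A; A-p>B; A-q>A; B-p>A; B-q>B

The only thing that matters is how many `p`s have appeared, reduced mod 2. Use one state per residue: A for 0, …, B for 1. Reading `p` moves to the next residue; anything else stays put. A is accepting.
With 2 states:
       p  q 
>* A   B  A 
   B   A  B 
(> = start, * = accepting)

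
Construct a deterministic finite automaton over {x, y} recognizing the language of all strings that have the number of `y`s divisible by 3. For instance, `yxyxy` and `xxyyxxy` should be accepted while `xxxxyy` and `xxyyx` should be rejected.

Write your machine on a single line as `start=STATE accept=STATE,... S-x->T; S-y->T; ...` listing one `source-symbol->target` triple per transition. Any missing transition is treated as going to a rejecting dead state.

start=q0; accept=q0; q0-x->q0; q0-y->q1; q1-x->q1; q1-y->q2; q2-x->q2; q2-y->q0

The only thing that matters is how many `y`s have appeared, reduced mod 3. Use one state per residue: q0 for 0, …, q2 for 2. Reading `y` moves to the next residue; anything else stays put. q0 is accepting.
        x   y  
>* q0   q0  q1 
   q1   q1  q2 
   q2   q2  q0 
(> = start, * = accepting)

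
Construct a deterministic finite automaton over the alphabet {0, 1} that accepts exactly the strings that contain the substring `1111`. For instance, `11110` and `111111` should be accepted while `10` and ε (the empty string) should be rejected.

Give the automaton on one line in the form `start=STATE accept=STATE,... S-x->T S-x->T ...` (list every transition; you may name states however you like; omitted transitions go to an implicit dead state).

start=q0 accept=q4 q0-0->q0 q0-1->q1 q1-0->q0 q1-1->q2 q2-0->q0 q2-1->q3 q3-0->q0 q3-1->q4 q4-0->q4 q4-1->q4

States q0..q3 record the length of the longest prefix of `1111` that matches the current input suffix. Reaching q4 means `1111` has been seen, and we stay there forever. Accept from q4.
        0   1  
>  q0   q0  q1 
   q1   q0  q2 
   q2   q0  q3 
   q3   q0  q4 
 * q4   q4  q4 
(> = start, * = accepting)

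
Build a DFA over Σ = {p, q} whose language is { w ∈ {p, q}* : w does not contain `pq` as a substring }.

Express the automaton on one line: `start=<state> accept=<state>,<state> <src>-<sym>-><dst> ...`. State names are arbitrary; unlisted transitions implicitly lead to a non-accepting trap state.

start=A accept=A,B A-p->B A-q->A B-p->B B-q->C C-p->C C-q->C

This is the complement of 'contains `pq`'. Use the same substring-matching states — A through C holding how much of `pq` has just been matched — but flip the accepting set: everything except the trap C accepts.
With 3 states:
       p  q 
>* A   B  A 
 * B   B  C 
   C   C  C 
(> = start, * = accepting)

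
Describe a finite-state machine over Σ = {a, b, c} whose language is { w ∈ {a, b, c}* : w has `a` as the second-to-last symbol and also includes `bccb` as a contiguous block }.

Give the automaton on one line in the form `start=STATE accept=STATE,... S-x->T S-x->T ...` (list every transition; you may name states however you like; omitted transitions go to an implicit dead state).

Build one automaton per condition and run them in lockstep. The first has 13 states tracking the last 2 symbols read; the second has 5 states tracking whether and how much of `bccb` has been seen. A product state is a pair (one from each), accepting exactly when both do. Minimizing collapses redundant product states.
With 8 states:
        a   b   c  
>  q0   q0  q1  q0 
   q1   q0  q1  q2 
   q2   q0  q1  q3 
   q3   q0  q4  q0 
   q4   q5  q4  q4 
   q5   q6  q7  q7 
 * q6   q6  q7  q7 
 * q7   q5  q4  q4 
(> = start, * = accepting)

start=q0 accept=q6,q7 q0-a->q0 q0-b->q1 q0-c->q0 q1-a->q0 q1-b->q1 q1-c->q2 q2-a->q0 q2-b->q1 q2-c->q3 q3-a->q0 q3-b->q4 q3-c->q0 q4-a->q5 q4-b->q4 q4-c->q4 q5-a->q6 q5-b->q7 q5-c->q7 q6-a->q6 q6-b->q7 q6-c->q7 q7-a->q5 q7-b->q4 q7-c->q4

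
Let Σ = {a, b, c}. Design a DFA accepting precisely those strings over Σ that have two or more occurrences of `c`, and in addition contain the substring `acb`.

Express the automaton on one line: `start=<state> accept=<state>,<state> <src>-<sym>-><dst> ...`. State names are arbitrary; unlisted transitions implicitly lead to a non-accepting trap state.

Build one automaton per condition and run them in lockstep. One (4 states) tracks the count of `c`s, saturating at 3; the other (4 states) tracks whether and how much of `acb` has been seen. Each combined state is a pair, one component from each; accept when both components accept.
          a    b    c  
>  s0     s1   s0   s2 
   s1     s1   s0   s3 
   s2     s4   s2   s5 
   s3     s4   s6   s5 
   s4     s4   s2   s7 
   s5     s8   s5   s9 
   s6     s6   s6  s10 
   s7     s8  s10   s9 
   s8     s8   s5  s11 
   s9    s12   s9   s9 
 * s10   s10  s10  s13 
   s11   s12  s13   s9 
   s12   s12   s9  s11 
 * s13   s13  s13  s13 
(> = start, * = accepting)

start=s0 accept=s10,s13 s0-a->s1 s0-b->s0 s0-c->s2 s1-a->s1 s1-b->s0 s1-c->s3 s2-a->s4 s2-b->s2 s2-c->s5 s3-a->s4 s3-b->s6 s3-c->s5 s4-a->s4 s4-b->s2 s4-c->s7 s5-a->s8 s5-b->s5 s5-c->s9 s6-a->s6 s6-b->s6 s6-c->s10 s7-a->s8 s7-b->s10 s7-c->s9 s8-a->s8 s8-b->s5 s8-c->s11 s9-a->s12 s9-b->s9 s9-c->s9 s10-a->s10 s10-b->s10 s10-c->s13 s11-a->s12 s11-b->s13 s11-c->s9 s12-a->s12 s12-b->s9 s12-c->s11 s13-a->s13 s13-b->s13 s13-c->s13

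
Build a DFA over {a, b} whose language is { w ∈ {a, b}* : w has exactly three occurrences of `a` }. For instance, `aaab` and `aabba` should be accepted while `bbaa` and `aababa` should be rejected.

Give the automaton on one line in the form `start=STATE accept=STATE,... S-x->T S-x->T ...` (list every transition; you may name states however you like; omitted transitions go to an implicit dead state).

start=s0 accept=s3 s0-a->s1 s0-b->s0 s1-a->s2 s1-b->s1 s2-a->s3 s2-b->s2 s3-a->s4 s3-b->s3 s4-a->s4 s4-b->s4

Count `a`s, saturating at 4: states s0 through s3 mean 0 through 3 `a`s seen; s4 means more than 3. Each `a` increments (capped at s4); other symbols loop. Accept from {s3}.
5 states suffice.
        a   b  
>  s0   s1  s0 
   s1   s2  s1 
   s2   s3  s2 
 * s3   s4  s3 
   s4   s4  s4 
(> = start, * = accepting)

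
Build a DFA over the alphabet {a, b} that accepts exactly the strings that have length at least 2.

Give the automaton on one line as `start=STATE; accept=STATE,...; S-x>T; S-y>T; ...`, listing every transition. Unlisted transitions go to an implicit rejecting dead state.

start=S0; accept=S2,S3; S0-a>S1; S0-b>S1; S1-a>S2; S1-b>S2; S2-a>S3; S2-b>S3; S3-a>S3; S3-b>S3

Count input length up to 3: every symbol moves from S0 toward S3, which means 'more than 2' and absorbs. Accept from {S2, S3}.
        a   b  
>  S0   S1  S1 
   S1   S2  S2 
 * S2   S3  S3 
 * S3   S3  S3 
(> = start, * = accepting)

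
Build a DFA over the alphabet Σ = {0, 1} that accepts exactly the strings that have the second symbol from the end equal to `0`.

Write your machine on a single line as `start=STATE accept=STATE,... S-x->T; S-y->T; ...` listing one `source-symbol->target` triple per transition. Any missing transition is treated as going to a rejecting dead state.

Because acceptance depends on a position counted from the end, the machine has to buffer the most recent 2 symbols. Make each state the string of the last up-to-2 symbols read; on input `x` shift the window left and append `x`. Accept when the buffered window has length 2 and begins with `0`.
        0   1  
>  q0   q1  q2 
   q1   q3  q4 
   q2   q5  q6 
 * q3   q3  q4 
 * q4   q5  q6 
   q5   q3  q4 
   q6   q5  q6 
(> = start, * = accepting)

start=q0; accept=q3,q4; q0-0->q1; q0-1->q2; q1-0->q3; q1-1->q4; q2-0->q5; q2-1->q6; q3-0->q3; q3-1->q4; q4-0->q5; q4-1->q6; q5-0->q3; q5-1->q4; q6-0->q5; q6-1->q6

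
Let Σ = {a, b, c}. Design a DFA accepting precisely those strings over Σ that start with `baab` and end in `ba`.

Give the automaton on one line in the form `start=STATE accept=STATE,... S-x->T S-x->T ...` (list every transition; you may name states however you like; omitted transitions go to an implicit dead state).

start=s0 accept=s6 s0-a->s1 s0-b->s2 s0-c->s1 s1-a->s1 s1-b->s1 s1-c->s1 s2-a->s3 s2-b->s1 s2-c->s1 s3-a->s4 s3-b->s1 s3-c->s1 s4-a->s1 s4-b->s5 s4-c->s1 s5-a->s6 s5-b->s5 s5-c->s7 s6-a->s7 s6-b->s5 s6-c->s7 s7-a->s7 s7-b->s5 s7-c->s7

Handle the two conditions separately and then intersect. The first has 6 states tracking whether the input so far still matches the prefix `baab`; the second has 3 states tracking how much of the suffix `ba` has currently been matched. A product state is a pair (one from each), accepting exactly when both do. After merging equivalent states the machine shrinks.
8 states suffice.
        a   b   c  
>  s0   s1  s2  s1 
   s1   s1  s1  s1 
   s2   s3  s1  s1 
   s3   s4  s1  s1 
   s4   s1  s5  s1 
   s5   s6  s5  s7 
 * s6   s7  s5  s7 
   s7   s7  s5  s7 
(> = start, * = accepting)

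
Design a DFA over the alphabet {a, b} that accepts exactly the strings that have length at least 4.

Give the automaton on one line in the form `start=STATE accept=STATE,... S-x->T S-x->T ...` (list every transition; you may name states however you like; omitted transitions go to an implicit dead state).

Count input length up to 5: every symbol moves from q0 toward q5, which means 'more than 4' and absorbs. Accept from {q4, q5}.
With 6 states:
        a   b  
>  q0   q1  q1 
   q1   q2  q2 
   q2   q3  q3 
   q3   q4  q4 
 * q4   q5  q5 
 * q5   q5  q5 
(> = start, * = accepting)

start=q0 accept=q4,q5 q0-a->q1 q0-b->q1 q1-a->q2 q1-b->q2 q2-a->q3 q2-b->q3 q3-a->q4 q3-b->q4 q4-a->q5 q4-b->q5 q5-a->q5 q5-b->q5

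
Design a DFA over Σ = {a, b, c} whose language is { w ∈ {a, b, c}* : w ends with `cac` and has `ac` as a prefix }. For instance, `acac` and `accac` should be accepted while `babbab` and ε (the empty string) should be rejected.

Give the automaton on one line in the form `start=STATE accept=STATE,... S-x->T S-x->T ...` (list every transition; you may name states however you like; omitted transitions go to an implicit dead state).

start=q0 accept=q6 q0-a->q1 q0-b->q2 q0-c->q2 q1-a->q2 q1-b->q2 q1-c->q3 q2-a->q2 q2-b->q2 q2-c->q2 q3-a->q4 q3-b->q5 q3-c->q3 q4-a->q5 q4-b->q5 q4-c->q6 q5-a->q5 q5-b->q5 q5-c->q3 q6-a->q4 q6-b->q5 q6-c->q3

Handle the two conditions separately and then intersect. One (4 states) tracks how much of the suffix `cac` has currently been matched; the other (4 states) tracks whether the input so far still matches the prefix `ac`. Each combined state is a pair, one component from each; accept when both components accept. Minimizing collapses redundant product states.
7 states suffice.
        a   b   c  
>  q0   q1  q2  q2 
   q1   q2  q2  q3 
   q2   q2  q2  q2 
   q3   q4  q5  q3 
   q4   q5  q5  q6 
   q5   q5  q5  q3 
 * q6   q4  q5  q3 
(> = start, * = accepting)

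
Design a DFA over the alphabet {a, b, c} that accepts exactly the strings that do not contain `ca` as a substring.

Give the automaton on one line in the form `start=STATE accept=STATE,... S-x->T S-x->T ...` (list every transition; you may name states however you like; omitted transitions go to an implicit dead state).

This is the complement of 'contains `ca`'. Use the same substring-matching states — s0 through s2 holding how much of `ca` has just been matched — but flip the accepting set: everything except the trap s2 accepts.
        a   b   c  
>* s0   s0  s0  s1 
 * s1   s2  s0  s1 
   s2   s2  s2  s2 
(> = start, * = accepting)

start=s0 accept=s0,s1 s0-a->s0 s0-b->s0 s0-c->s1 s1-a->s2 s1-b->s0 s1-c->s1 s2-a->s2 s2-b->s2 s2-c->s2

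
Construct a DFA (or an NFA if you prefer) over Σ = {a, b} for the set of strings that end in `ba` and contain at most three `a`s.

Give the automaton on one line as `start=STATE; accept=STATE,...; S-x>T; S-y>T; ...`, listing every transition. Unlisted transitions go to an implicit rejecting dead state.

start=q0; accept=q5,q8,q9; q0-a>q1; q0-b>q2; q1-a>q3; q1-b>q4; q2-a>q5; q2-b>q2; q3-a>q6; q3-b>q7; q4-a>q8; q4-b>q4; q5-a>q3; q5-b>q4; q6-a>q6; q6-b>q6; q7-a>q9; q7-b>q7; q8-a>q6; q8-b>q7; q9-a>q6; q9-b>q6

Handle the two conditions separately and then intersect. The first has 3 states tracking how much of the suffix `ba` has currently been matched; the second has 5 states tracking the count of `a`s, saturating at 4. A product state is a pair (one from each), accepting exactly when both do. After merging equivalent states the machine shrinks.
A 10-state machine:
        a   b  
>  q0   q1  q2 
   q1   q3  q4 
   q2   q5  q2 
   q3   q6  q7 
   q4   q8  q4 
 * q5   q3  q4 
   q6   q6  q6 
   q7   q9  q7 
 * q8   q6  q7 
 * q9   q6  q6 
(> = start, * = accepting)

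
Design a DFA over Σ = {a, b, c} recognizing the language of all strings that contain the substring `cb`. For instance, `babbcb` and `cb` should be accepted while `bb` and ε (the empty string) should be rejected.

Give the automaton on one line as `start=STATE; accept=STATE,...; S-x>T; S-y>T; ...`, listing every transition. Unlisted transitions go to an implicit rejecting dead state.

start=s0; accept=s2; s0-a>s0; s0-b>s0; s0-c>s1; s1-a>s0; s1-b>s2; s1-c>s1; s2-a>s2; s2-b>s2; s2-c>s2

Track how much of `cb` has been matched so far: state s0 is no progress, s2 is the absorbing accept state reached once `cb` has occurred. Intermediate states record partial matches; on a mismatch, fall back to the longest reusable overlap.
A 3-state machine:
        a   b   c  
>  s0   s0  s0  s1 
   s1   s0  s2  s1 
 * s2   s2  s2  s2 
(> = start, * = accepting)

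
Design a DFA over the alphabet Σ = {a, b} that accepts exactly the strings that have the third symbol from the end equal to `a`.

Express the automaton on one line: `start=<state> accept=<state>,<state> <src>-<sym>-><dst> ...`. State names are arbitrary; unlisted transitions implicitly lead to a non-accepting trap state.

Because acceptance depends on a position counted from the end, the machine has to buffer the most recent 3 symbols. Make each state the string of the last up-to-3 symbols read; on input `x` shift the window left and append `x`. Accept when the buffered window has length 3 and begins with `a`.
15 states suffice.
          a    b  
>  q0     q1   q2 
   q1     q3   q4 
   q2     q5   q6 
   q3     q7   q8 
   q4     q9  q10 
   q5    q11  q12 
   q6    q13  q14 
 * q7     q7   q8 
 * q8     q9  q10 
 * q9    q11  q12 
 * q10   q13  q14 
   q11    q7   q8 
   q12    q9  q10 
   q13   q11  q12 
   q14   q13  q14 
(> = start, * = accepting)

start=q0 accept=q7,q8,q9,q10 q0-a->q1 q0-b->q2 q1-a->q3 q1-b->q4 q2-a->q5 q2-b->q6 q3-a->q7 q3-b->q8 q4-a->q9 q4-b->q10 q5-a->q11 q5-b->q12 q6-a->q13 q6-b->q14 q7-a->q7 q7-b->q8 q8-a->q9 q8-b->q10 q9-a->q11 q9-b->q12 q10-a->q13 q10-b->q14 q11-a->q7 q11-b->q8 q12-a->q9 q12-b->q10 q13-a->q11 q13-b->q12 q14-a->q13 q14-b->q14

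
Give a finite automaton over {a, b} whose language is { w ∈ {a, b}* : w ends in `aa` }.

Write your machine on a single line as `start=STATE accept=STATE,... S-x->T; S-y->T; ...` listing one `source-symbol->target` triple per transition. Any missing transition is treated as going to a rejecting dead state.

Let each state record the length of the longest suffix of the input read so far that is also a prefix of `aa`. q1 means the last symbol is `a`; q2 means the last 2 symbols are `aa`. Accept only at q2, where the string currently ends in `aa`.
        a   b  
>  q0   q1  q0 
   q1   q2  q0 
 * q2   q2  q0 
(> = start, * = accepting)

start=q0; accept=q2; q0-a->q1; q0-b->q0; q1-a->q2; q1-b->q0; q2-a->q2; q2-b->q0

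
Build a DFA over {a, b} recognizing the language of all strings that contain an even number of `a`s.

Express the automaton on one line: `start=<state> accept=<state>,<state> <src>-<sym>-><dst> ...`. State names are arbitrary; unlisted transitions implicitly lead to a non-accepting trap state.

start=q0 accept=q0 q0-a->q1 q0-b->q0 q1-a->q0 q1-b->q1

Keep the running count of `a`s modulo 2: each `a` advances along the cycle q0 → q1 → q0 while other symbols loop. Accept at q0.
With 2 states:
        a   b  
>* q0   q1  q0 
   q1   q0  q1 
(> = start, * = accepting)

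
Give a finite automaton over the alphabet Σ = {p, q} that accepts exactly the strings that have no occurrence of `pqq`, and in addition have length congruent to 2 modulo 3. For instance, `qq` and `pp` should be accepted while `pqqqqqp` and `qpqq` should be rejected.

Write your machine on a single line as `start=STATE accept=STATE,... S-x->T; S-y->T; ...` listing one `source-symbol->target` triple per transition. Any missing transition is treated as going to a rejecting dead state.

Build one automaton per condition and run them in lockstep. The first has 4 states tracking partial matches of the forbidden pattern `pqq`; the second has 3 states tracking the input length modulo 3. A product state is a pair (one from each), accepting exactly when both do. Equivalent product states are then merged.
10 states suffice.
        p   q  
>  S0   S1  S2 
   S1   S3  S4 
   S2   S3  S5 
 * S3   S6  S7 
 * S4   S6  S8 
 * S5   S6  S0 
   S6   S1  S9 
   S7   S1  S8 
   S8   S8  S8 
   S9   S3  S8 
(> = start, * = accepting)

start=S0; accept=S3,S4,S5; S0-p->S1; S0-q->S2; S1-p->S3; S1-q->S4; S2-p->S3; S2-q->S5; S3-p->S6; S3-q->S7; S4-p->S6; S4-q->S8; S5-p->S6; S5-q->S0; S6-p->S1; S6-q->S9; S7-p->S1; S7-q->S8; S8-p->S8; S8-q->S8; S9-p->S3; S9-q->S8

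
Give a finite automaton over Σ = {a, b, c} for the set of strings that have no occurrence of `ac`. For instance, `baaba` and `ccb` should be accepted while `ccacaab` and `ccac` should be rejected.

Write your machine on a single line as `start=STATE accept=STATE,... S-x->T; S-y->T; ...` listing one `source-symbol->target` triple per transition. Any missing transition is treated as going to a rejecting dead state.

Track partial matches of the forbidden pattern `ac`. State q2 is a dead state reached once `ac` has occurred; every other state accepts. q0 means no part of `ac` is currently matched.
3 states suffice.
        a   b   c  
>* q0   q1  q0  q0 
 * q1   q1  q0  q2 
   q2   q2  q2  q2 
(> = start, * = accepting)

start=q0; accept=q0,q1; q0-a->q1; q0-b->q0; q0-c->q0; q1-a->q1; q1-b->q0; q1-c->q2; q2-a->q2; q2-b->q2; q2-c->q2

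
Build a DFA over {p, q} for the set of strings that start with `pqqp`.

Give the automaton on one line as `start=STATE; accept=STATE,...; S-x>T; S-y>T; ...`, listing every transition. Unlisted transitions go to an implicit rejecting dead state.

start=s0; accept=s4; s0-p>s1; s0-q>s5; s1-p>s5; s1-q>s2; s2-p>s5; s2-q>s3; s3-p>s4; s3-q>s5; s4-p>s4; s4-q>s4; s5-p>s5; s5-q>s5

Walk along `pqqp` while the input agrees: from s0 take `p` to s1, and so on. Any deviation drops to the rejecting sink s5. Once s4 is reached the prefix is confirmed and every continuation is accepted.
With 6 states:
        p   q  
>  s0   s1  s5 
   s1   s5  s2 
   s2   s5  s3 
   s3   s4  s5 
 * s4   s4  s4 
   s5   s5  s5 
(> = start, * = accepting)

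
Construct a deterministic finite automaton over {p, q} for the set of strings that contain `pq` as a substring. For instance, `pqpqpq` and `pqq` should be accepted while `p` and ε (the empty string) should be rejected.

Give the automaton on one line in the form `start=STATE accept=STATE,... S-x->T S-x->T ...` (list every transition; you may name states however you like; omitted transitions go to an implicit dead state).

start=A accept=C A-p->B A-q->A B-p->B B-q->C C-p->C C-q->C

Track how much of `pq` has been matched so far: state A is no progress, C is the absorbing accept state reached once `pq` has occurred. Intermediate states record partial matches; on a mismatch, fall back to the longest reusable overlap.
A 3-state machine:
       p  q 
>  A   B  A 
   B   B  C 
 * C   C  C 
(> = start, * = accepting)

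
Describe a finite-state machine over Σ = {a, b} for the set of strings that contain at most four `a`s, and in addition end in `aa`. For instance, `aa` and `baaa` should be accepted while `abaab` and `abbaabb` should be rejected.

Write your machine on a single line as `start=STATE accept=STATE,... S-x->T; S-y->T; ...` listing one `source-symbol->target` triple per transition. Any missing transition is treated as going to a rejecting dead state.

Build one automaton per condition and run them in lockstep. The first has 6 states tracking the count of `a`s, saturating at 5; the second has 3 states tracking how much of the suffix `aa` has currently been matched. A product state is a pair (one from each), accepting exactly when both do. After merging equivalent states the machine shrinks.
A 10-state machine:
        a   b  
>  S0   S1  S0 
   S1   S2  S3 
 * S2   S4  S5 
   S3   S6  S3 
 * S4   S7  S8 
   S5   S9  S5 
   S6   S4  S5 
 * S7   S8  S8 
   S8   S8  S8 
   S9   S7  S8 
(> = start, * = accepting)

start=S0; accept=S2,S4,S7; S0-a->S1; S0-b->S0; S1-a->S2; S1-b->S3; S2-a->S4; S2-b->S5; S3-a->S6; S3-b->S3; S4-a->S7; S4-b->S8; S5-a->S9; S5-b->S5; S6-a->S4; S6-b->S5; S7-a->S8; S7-b->S8; S8-a->S8; S8-b->S8; S9-a->S7; S9-b->S8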